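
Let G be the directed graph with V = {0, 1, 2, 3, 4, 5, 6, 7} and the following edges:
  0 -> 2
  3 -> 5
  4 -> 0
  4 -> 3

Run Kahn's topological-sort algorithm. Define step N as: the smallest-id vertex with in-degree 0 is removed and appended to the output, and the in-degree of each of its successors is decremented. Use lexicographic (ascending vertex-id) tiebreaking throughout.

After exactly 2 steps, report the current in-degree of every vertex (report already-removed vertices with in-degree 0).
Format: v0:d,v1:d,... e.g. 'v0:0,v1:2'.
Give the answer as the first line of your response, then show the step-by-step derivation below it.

v0:0,v1:0,v2:1,v3:0,v4:0,v5:1,v6:0,v7:0

step 1: output 1; order=[1]; indeg=(1,0,1,1,0,1,0,0)
step 2: output 4; order=[1,4]; indeg=(0,0,1,0,0,1,0,0)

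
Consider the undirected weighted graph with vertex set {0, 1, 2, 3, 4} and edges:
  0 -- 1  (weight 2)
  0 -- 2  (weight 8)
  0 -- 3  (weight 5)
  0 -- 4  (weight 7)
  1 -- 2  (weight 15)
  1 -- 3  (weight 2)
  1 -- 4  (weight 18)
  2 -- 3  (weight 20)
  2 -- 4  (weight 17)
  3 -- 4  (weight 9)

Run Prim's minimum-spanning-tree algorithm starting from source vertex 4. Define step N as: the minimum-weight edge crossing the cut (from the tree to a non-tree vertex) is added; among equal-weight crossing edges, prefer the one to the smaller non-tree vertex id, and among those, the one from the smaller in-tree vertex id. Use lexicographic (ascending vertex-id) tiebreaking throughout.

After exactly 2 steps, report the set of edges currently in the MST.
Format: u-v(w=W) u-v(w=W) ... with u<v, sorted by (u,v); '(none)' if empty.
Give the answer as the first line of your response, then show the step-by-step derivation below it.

0-1(w=2) 0-4(w=7)

step 1: add edge 0-4 (w=7); MST = {0-4(w=7)}
step 2: add edge 0-1 (w=2); MST = {0-1(w=2) 0-4(w=7)}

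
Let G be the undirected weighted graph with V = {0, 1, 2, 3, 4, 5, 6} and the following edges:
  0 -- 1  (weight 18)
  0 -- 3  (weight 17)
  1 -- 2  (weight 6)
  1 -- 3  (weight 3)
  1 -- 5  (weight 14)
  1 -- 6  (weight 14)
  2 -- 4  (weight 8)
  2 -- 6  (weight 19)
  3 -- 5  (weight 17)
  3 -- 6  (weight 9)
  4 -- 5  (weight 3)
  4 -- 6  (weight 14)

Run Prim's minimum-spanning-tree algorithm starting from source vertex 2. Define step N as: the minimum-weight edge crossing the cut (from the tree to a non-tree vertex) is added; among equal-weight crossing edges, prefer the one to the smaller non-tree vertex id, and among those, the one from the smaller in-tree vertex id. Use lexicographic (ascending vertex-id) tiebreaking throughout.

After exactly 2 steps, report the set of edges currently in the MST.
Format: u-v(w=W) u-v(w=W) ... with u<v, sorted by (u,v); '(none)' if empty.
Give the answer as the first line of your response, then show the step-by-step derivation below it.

1-2(w=6) 1-3(w=3)

step 1: add edge 1-2 (w=6); MST = {1-2(w=6)}
step 2: add edge 1-3 (w=3); MST = {1-2(w=6) 1-3(w=3)}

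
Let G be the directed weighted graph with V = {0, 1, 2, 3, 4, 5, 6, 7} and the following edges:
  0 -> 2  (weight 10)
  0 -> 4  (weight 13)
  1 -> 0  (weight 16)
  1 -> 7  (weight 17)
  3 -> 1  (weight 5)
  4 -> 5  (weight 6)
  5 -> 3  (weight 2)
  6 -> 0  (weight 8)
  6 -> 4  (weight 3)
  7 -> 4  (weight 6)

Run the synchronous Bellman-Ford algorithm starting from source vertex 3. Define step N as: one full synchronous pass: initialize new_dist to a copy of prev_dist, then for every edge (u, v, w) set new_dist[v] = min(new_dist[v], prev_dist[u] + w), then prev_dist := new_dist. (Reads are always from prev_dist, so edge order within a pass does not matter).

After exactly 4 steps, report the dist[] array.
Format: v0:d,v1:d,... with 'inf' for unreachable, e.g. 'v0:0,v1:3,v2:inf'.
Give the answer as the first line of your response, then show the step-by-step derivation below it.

v0:21,v1:5,v2:31,v3:0,v4:28,v5:34,v6:inf,v7:22

step 1: dist = v0:inf,v1:5,v2:inf,v3:0,v4:inf,v5:inf,v6:inf,v7:inf
step 2: dist = v0:21,v1:5,v2:inf,v3:0,v4:inf,v5:inf,v6:inf,v7:22
step 3: dist = v0:21,v1:5,v2:31,v3:0,v4:28,v5:inf,v6:inf,v7:22
step 4: dist = v0:21,v1:5,v2:31,v3:0,v4:28,v5:34,v6:inf,v7:22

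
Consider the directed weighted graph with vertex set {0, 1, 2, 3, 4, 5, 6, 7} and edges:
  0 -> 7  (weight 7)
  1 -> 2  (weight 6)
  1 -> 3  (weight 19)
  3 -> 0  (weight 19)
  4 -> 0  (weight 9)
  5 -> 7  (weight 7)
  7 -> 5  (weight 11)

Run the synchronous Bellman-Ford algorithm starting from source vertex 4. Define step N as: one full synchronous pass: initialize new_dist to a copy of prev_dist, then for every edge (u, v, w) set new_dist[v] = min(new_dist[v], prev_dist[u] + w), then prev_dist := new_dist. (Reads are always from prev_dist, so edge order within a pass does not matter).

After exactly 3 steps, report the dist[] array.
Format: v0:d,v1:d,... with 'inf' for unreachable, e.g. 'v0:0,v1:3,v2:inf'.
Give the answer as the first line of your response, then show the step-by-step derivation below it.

v0:9,v1:inf,v2:inf,v3:inf,v4:0,v5:27,v6:inf,v7:16

step 1: dist = v0:9,v1:inf,v2:inf,v3:inf,v4:0,v5:inf,v6:inf,v7:inf
step 2: dist = v0:9,v1:inf,v2:inf,v3:inf,v4:0,v5:inf,v6:inf,v7:16
step 3: dist = v0:9,v1:inf,v2:inf,v3:inf,v4:0,v5:27,v6:inf,v7:16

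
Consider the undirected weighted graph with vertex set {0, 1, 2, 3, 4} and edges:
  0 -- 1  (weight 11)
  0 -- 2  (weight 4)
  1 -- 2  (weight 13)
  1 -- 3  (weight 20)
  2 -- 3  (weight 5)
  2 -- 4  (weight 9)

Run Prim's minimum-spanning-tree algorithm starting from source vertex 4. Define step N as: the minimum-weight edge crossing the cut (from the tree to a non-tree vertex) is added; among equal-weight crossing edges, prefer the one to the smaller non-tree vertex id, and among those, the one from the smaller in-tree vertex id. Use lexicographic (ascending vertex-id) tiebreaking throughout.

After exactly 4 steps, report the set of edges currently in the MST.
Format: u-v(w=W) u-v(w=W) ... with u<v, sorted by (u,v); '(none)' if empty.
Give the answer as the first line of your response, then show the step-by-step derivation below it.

0-1(w=11) 0-2(w=4) 2-3(w=5) 2-4(w=9)

step 1: add edge 2-4 (w=9); MST = {2-4(w=9)}
step 2: add edge 0-2 (w=4); MST = {0-2(w=4) 2-4(w=9)}
step 3: add edge 2-3 (w=5); MST = {0-2(w=4) 2-3(w=5) 2-4(w=9)}
step 4: add edge 0-1 (w=11); MST = {0-1(w=11) 0-2(w=4) 2-3(w=5) 2-4(w=9)}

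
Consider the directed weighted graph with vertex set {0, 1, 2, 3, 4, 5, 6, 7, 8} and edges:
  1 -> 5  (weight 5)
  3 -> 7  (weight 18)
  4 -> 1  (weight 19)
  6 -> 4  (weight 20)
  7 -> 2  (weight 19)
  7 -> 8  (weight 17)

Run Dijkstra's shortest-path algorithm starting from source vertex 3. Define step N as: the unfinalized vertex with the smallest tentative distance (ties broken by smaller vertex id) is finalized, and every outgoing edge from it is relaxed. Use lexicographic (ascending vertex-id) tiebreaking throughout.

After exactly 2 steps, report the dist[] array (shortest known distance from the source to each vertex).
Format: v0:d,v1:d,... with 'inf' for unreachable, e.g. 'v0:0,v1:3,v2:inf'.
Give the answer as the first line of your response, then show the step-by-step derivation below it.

v0:inf,v1:inf,v2:37,v3:0,v4:inf,v5:inf,v6:inf,v7:18,v8:35

step 1: dist = v0:inf,v1:inf,v2:inf,v3:0,v4:inf,v5:inf,v6:inf,v7:18,v8:inf
step 2: dist = v0:inf,v1:inf,v2:37,v3:0,v4:inf,v5:inf,v6:inf,v7:18,v8:35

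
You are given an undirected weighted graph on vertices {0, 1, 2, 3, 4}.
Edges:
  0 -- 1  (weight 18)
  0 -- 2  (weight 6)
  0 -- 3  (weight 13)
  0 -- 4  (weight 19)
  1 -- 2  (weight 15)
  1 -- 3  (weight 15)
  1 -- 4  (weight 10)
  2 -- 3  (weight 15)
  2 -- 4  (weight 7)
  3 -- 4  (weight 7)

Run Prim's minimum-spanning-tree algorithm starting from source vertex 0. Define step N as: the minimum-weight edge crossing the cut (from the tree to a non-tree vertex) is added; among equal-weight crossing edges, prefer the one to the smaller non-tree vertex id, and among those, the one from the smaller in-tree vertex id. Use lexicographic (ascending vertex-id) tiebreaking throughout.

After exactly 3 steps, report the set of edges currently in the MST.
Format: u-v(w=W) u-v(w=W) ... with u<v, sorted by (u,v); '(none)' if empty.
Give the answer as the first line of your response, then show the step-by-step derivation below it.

0-2(w=6) 2-4(w=7) 3-4(w=7)

step 1: add edge 0-2 (w=6); MST = {0-2(w=6)}
step 2: add edge 2-4 (w=7); MST = {0-2(w=6) 2-4(w=7)}
step 3: add edge 3-4 (w=7); MST = {0-2(w=6) 2-4(w=7) 3-4(w=7)}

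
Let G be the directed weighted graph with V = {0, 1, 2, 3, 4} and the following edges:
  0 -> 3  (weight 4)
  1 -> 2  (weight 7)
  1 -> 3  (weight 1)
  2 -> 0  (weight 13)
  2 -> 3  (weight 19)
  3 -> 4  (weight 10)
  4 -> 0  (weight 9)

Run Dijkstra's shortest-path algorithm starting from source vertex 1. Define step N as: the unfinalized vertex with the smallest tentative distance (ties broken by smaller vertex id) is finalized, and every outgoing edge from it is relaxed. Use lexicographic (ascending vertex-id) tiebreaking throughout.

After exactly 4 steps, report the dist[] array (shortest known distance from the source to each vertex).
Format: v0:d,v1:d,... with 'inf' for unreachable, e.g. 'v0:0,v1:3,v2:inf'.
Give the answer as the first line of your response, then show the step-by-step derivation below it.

v0:20,v1:0,v2:7,v3:1,v4:11

step 1: dist = v0:inf,v1:0,v2:7,v3:1,v4:inf
step 2: dist = v0:inf,v1:0,v2:7,v3:1,v4:11
step 3: dist = v0:20,v1:0,v2:7,v3:1,v4:11
step 4: dist = v0:20,v1:0,v2:7,v3:1,v4:11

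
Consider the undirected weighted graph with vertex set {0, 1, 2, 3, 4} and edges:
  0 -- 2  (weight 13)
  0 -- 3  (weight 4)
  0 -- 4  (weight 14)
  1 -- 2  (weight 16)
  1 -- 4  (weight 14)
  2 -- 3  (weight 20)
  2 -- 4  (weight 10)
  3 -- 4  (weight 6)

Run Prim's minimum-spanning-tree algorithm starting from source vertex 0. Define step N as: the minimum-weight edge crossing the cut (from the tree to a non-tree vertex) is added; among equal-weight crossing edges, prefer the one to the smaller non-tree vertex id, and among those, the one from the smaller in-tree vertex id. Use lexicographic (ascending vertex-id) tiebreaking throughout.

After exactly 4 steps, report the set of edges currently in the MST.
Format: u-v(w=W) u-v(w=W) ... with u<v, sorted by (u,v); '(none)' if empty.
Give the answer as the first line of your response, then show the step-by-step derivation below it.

0-3(w=4) 1-4(w=14) 2-4(w=10) 3-4(w=6)

step 1: add edge 0-3 (w=4); MST = {0-3(w=4)}
step 2: add edge 3-4 (w=6); MST = {0-3(w=4) 3-4(w=6)}
step 3: add edge 2-4 (w=10); MST = {0-3(w=4) 2-4(w=10) 3-4(w=6)}
step 4: add edge 1-4 (w=14); MST = {0-3(w=4) 1-4(w=14) 2-4(w=10) 3-4(w=6)}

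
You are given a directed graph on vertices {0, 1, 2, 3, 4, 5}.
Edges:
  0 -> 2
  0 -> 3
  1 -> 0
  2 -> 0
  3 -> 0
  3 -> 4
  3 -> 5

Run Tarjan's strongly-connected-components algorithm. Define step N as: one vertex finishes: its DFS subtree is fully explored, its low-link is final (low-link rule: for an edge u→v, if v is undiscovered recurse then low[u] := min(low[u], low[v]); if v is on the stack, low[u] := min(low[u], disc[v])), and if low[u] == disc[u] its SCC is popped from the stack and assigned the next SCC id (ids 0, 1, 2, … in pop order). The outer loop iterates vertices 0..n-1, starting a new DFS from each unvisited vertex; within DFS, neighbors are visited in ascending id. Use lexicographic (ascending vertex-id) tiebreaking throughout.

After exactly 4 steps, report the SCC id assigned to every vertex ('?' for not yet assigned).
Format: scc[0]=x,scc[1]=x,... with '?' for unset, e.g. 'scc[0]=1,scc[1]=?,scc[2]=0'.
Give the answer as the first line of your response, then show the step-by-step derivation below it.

scc[0]=?,scc[1]=?,scc[2]=?,scc[3]=?,scc[4]=0,scc[5]=1

step 1: low=(low[0]=0,low[1]=?,low[2]=0,low[3]=?,low[4]=?,low[5]=?); scc=(scc[0]=?,scc[1]=?,scc[2]=?,scc[3]=?,scc[4]=?,scc[5]=?)
step 2: low=(low[0]=0,low[1]=?,low[2]=0,low[3]=0,low[4]=3,low[5]=?); scc=(scc[0]=?,scc[1]=?,scc[2]=?,scc[3]=?,scc[4]=0,scc[5]=?)
step 3: low=(low[0]=0,low[1]=?,low[2]=0,low[3]=0,low[4]=3,low[5]=4); scc=(scc[0]=?,scc[1]=?,scc[2]=?,scc[3]=?,scc[4]=0,scc[5]=1)
step 4: low=(low[0]=0,low[1]=?,low[2]=0,low[3]=0,low[4]=3,low[5]=4); scc=(scc[0]=?,scc[1]=?,scc[2]=?,scc[3]=?,scc[4]=0,scc[5]=1)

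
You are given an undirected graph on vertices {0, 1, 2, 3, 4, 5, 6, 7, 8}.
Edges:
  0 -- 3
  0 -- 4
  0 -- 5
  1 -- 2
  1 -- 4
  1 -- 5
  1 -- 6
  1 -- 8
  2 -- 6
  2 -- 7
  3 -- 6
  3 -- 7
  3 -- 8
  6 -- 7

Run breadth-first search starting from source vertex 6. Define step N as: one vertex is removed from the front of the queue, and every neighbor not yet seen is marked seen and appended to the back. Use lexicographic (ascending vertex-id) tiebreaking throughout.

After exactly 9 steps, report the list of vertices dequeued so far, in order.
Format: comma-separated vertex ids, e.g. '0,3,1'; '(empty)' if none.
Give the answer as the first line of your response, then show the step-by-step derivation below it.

6,1,2,3,7,4,5,8,0

step 1: dequeue 6; queue=[1,2,3,7]; order=6
step 2: dequeue 1; queue=[2,3,7,4,5,8]; order=6,1
step 3: dequeue 2; queue=[3,7,4,5,8]; order=6,1,2
step 4: dequeue 3; queue=[7,4,5,8,0]; order=6,1,2,3
step 5: dequeue 7; queue=[4,5,8,0]; order=6,1,2,3,7
step 6: dequeue 4; queue=[5,8,0]; order=6,1,2,3,7,4
step 7: dequeue 5; queue=[8,0]; order=6,1,2,3,7,4,5
step 8: dequeue 8; queue=[0]; order=6,1,2,3,7,4,5,8
step 9: dequeue 0; queue=[(empty)]; order=6,1,2,3,7,4,5,8,0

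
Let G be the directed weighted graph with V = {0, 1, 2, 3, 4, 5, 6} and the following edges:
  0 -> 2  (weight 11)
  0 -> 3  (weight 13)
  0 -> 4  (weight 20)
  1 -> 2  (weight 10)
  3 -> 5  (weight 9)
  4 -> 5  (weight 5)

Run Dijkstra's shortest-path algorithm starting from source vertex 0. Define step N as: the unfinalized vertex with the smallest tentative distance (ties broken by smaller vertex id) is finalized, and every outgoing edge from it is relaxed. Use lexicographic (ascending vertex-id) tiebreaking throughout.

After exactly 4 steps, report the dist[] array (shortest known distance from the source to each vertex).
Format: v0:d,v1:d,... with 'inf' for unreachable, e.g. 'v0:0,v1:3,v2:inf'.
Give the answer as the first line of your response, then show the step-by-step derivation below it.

v0:0,v1:inf,v2:11,v3:13,v4:20,v5:22,v6:inf

step 1: dist = v0:0,v1:inf,v2:11,v3:13,v4:20,v5:inf,v6:inf
step 2: dist = v0:0,v1:inf,v2:11,v3:13,v4:20,v5:inf,v6:inf
step 3: dist = v0:0,v1:inf,v2:11,v3:13,v4:20,v5:22,v6:inf
step 4: dist = v0:0,v1:inf,v2:11,v3:13,v4:20,v5:22,v6:inf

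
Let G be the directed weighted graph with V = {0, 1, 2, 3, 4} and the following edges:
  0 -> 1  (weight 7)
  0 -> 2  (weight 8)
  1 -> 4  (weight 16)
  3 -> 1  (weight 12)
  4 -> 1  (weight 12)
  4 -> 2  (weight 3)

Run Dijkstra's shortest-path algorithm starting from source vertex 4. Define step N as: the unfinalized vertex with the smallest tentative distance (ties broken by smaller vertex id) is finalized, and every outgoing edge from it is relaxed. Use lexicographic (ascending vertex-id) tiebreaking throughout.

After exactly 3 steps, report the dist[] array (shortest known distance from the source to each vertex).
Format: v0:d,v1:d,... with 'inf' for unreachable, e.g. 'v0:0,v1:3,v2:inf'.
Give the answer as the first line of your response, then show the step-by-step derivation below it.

v0:inf,v1:12,v2:3,v3:inf,v4:0

step 1: dist = v0:inf,v1:12,v2:3,v3:inf,v4:0
step 2: dist = v0:inf,v1:12,v2:3,v3:inf,v4:0
step 3: dist = v0:inf,v1:12,v2:3,v3:inf,v4:0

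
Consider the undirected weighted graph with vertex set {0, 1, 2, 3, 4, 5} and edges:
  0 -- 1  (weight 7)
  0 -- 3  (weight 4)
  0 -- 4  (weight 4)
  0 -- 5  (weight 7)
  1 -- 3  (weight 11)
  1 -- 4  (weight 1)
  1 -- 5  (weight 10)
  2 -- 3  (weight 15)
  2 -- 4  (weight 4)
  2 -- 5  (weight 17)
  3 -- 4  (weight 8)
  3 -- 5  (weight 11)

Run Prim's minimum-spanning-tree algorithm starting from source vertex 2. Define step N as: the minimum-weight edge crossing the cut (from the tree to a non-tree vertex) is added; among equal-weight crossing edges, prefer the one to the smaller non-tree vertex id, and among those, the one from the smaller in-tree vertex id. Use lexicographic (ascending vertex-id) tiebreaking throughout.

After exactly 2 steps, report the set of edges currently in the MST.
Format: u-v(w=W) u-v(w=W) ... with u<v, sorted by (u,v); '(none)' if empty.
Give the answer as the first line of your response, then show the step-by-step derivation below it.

1-4(w=1) 2-4(w=4)

step 1: add edge 2-4 (w=4); MST = {2-4(w=4)}
step 2: add edge 1-4 (w=1); MST = {1-4(w=1) 2-4(w=4)}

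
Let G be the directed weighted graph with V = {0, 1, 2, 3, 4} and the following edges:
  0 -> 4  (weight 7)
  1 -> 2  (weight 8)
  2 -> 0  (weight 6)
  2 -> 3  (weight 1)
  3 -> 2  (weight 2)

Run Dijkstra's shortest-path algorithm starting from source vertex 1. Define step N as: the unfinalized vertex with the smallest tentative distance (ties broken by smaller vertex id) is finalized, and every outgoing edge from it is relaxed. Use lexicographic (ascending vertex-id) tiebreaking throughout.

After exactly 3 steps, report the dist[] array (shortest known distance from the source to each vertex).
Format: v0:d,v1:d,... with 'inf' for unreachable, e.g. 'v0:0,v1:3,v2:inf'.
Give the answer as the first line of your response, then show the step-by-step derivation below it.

v0:14,v1:0,v2:8,v3:9,v4:inf

step 1: dist = v0:inf,v1:0,v2:8,v3:inf,v4:inf
step 2: dist = v0:14,v1:0,v2:8,v3:9,v4:inf
step 3: dist = v0:14,v1:0,v2:8,v3:9,v4:inf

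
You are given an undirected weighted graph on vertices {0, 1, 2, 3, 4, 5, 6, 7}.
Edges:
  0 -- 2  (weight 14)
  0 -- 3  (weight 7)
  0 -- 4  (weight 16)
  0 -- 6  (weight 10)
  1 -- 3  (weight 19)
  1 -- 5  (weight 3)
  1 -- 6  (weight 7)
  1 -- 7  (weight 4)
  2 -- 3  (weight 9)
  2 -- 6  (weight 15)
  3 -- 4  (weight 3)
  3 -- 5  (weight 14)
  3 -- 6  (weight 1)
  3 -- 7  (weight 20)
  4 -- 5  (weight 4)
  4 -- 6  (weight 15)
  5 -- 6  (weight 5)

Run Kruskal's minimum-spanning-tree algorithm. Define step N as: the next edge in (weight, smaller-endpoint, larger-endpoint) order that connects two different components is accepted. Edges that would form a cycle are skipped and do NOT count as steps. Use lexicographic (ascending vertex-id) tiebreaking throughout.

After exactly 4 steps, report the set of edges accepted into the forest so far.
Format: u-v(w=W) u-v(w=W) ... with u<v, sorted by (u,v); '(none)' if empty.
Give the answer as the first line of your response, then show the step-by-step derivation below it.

1-5(w=3) 1-7(w=4) 3-4(w=3) 3-6(w=1)

step 1: add edge 3-6 (w=1); MST = {3-6(w=1)}
step 2: add edge 1-5 (w=3); MST = {1-5(w=3) 3-6(w=1)}
step 3: add edge 3-4 (w=3); MST = {1-5(w=3) 3-4(w=3) 3-6(w=1)}
step 4: add edge 1-7 (w=4); MST = {1-5(w=3) 1-7(w=4) 3-4(w=3) 3-6(w=1)}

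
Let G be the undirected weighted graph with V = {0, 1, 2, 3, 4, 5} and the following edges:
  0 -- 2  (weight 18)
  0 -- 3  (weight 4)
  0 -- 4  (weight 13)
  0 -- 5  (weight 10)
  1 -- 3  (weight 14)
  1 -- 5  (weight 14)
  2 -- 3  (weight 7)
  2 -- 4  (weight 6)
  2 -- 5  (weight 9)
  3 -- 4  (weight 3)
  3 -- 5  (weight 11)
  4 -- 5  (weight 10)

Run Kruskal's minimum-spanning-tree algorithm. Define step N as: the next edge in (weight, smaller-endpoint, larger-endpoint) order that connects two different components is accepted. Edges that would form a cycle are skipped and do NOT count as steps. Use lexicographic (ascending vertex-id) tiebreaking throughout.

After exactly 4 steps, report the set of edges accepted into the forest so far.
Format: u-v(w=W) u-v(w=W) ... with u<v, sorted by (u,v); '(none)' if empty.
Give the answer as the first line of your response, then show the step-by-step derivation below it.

0-3(w=4) 2-4(w=6) 2-5(w=9) 3-4(w=3)

step 1: add edge 3-4 (w=3); MST = {3-4(w=3)}
step 2: add edge 0-3 (w=4); MST = {0-3(w=4) 3-4(w=3)}
step 3: add edge 2-4 (w=6); MST = {0-3(w=4) 2-4(w=6) 3-4(w=3)}
step 4: add edge 2-5 (w=9); MST = {0-3(w=4) 2-4(w=6) 2-5(w=9) 3-4(w=3)}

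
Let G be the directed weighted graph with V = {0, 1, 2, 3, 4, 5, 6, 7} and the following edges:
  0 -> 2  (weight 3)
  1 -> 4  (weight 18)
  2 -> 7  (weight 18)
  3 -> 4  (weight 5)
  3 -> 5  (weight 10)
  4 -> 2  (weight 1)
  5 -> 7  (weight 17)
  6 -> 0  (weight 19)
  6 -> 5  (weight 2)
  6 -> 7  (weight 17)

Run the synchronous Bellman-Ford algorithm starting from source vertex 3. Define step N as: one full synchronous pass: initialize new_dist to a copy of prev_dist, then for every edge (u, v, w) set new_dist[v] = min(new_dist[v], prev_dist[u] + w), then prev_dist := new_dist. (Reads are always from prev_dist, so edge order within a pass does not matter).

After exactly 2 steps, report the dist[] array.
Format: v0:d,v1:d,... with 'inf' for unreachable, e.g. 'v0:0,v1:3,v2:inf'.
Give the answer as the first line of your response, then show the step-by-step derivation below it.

v0:inf,v1:inf,v2:6,v3:0,v4:5,v5:10,v6:inf,v7:27

step 1: dist = v0:inf,v1:inf,v2:inf,v3:0,v4:5,v5:10,v6:inf,v7:inf
step 2: dist = v0:inf,v1:inf,v2:6,v3:0,v4:5,v5:10,v6:inf,v7:27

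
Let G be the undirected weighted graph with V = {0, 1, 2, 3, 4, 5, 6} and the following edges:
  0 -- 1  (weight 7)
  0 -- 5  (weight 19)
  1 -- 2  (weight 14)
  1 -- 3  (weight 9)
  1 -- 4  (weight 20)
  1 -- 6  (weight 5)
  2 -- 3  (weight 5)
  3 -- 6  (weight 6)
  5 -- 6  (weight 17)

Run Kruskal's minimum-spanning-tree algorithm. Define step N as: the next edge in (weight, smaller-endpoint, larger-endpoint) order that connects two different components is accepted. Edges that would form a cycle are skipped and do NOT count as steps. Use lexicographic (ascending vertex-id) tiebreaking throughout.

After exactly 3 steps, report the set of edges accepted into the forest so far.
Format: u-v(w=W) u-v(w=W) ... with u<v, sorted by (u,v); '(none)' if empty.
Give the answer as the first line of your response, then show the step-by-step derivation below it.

1-6(w=5) 2-3(w=5) 3-6(w=6)

step 1: add edge 1-6 (w=5); MST = {1-6(w=5)}
step 2: add edge 2-3 (w=5); MST = {1-6(w=5) 2-3(w=5)}
step 3: add edge 3-6 (w=6); MST = {1-6(w=5) 2-3(w=5) 3-6(w=6)}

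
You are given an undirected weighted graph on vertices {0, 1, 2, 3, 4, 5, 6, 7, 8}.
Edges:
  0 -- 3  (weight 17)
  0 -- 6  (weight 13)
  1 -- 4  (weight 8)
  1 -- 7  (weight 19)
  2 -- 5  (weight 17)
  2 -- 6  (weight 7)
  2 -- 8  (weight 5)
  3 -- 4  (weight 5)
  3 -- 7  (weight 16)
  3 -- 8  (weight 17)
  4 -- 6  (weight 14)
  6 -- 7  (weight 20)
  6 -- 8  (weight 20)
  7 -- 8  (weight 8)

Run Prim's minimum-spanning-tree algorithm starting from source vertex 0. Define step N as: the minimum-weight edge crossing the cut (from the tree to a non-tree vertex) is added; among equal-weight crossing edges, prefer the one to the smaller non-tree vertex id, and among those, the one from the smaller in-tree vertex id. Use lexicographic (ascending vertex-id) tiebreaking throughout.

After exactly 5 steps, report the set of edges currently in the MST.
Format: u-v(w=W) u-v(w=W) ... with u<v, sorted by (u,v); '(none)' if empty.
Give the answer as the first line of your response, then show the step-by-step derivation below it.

0-6(w=13) 2-6(w=7) 2-8(w=5) 4-6(w=14) 7-8(w=8)

step 1: add edge 0-6 (w=13); MST = {0-6(w=13)}
step 2: add edge 2-6 (w=7); MST = {0-6(w=13) 2-6(w=7)}
step 3: add edge 2-8 (w=5); MST = {0-6(w=13) 2-6(w=7) 2-8(w=5)}
step 4: add edge 7-8 (w=8); MST = {0-6(w=13) 2-6(w=7) 2-8(w=5) 7-8(w=8)}
step 5: add edge 4-6 (w=14); MST = {0-6(w=13) 2-6(w=7) 2-8(w=5) 4-6(w=14) 7-8(w=8)}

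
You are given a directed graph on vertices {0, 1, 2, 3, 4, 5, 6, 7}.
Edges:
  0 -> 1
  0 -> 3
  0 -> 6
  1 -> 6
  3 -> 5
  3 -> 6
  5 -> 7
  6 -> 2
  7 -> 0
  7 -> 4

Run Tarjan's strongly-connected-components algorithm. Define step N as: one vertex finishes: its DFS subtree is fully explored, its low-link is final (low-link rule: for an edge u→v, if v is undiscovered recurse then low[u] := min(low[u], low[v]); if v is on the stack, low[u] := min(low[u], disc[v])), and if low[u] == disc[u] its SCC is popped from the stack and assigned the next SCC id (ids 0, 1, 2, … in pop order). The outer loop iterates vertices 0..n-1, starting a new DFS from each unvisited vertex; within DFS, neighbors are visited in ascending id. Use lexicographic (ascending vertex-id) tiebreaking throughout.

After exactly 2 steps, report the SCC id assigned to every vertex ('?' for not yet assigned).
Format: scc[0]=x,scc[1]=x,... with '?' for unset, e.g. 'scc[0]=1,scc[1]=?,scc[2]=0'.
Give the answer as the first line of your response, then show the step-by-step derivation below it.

scc[0]=?,scc[1]=?,scc[2]=0,scc[3]=?,scc[4]=?,scc[5]=?,scc[6]=1,scc[7]=?

step 1: low=(low[0]=0,low[1]=1,low[2]=3,low[3]=?,low[4]=?,low[5]=?,low[6]=2,low[7]=?); scc=(scc[0]=?,scc[1]=?,scc[2]=0,scc[3]=?,scc[4]=?,scc[5]=?,scc[6]=?,scc[7]=?)
step 2: low=(low[0]=0,low[1]=1,low[2]=3,low[3]=?,low[4]=?,low[5]=?,low[6]=2,low[7]=?); scc=(scc[0]=?,scc[1]=?,scc[2]=0,scc[3]=?,scc[4]=?,scc[5]=?,scc[6]=1,scc[7]=?)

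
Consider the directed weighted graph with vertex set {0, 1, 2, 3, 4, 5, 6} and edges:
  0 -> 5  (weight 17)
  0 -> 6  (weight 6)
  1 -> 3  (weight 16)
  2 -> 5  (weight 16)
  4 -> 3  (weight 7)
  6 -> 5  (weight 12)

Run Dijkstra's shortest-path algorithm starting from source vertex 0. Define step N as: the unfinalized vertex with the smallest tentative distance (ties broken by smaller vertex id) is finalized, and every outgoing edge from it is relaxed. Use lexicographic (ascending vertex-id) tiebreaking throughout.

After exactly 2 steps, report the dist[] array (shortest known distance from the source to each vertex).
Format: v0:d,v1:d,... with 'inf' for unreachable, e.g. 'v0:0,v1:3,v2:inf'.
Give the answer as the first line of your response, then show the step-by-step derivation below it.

v0:0,v1:inf,v2:inf,v3:inf,v4:inf,v5:17,v6:6

step 1: dist = v0:0,v1:inf,v2:inf,v3:inf,v4:inf,v5:17,v6:6
step 2: dist = v0:0,v1:inf,v2:inf,v3:inf,v4:inf,v5:17,v6:6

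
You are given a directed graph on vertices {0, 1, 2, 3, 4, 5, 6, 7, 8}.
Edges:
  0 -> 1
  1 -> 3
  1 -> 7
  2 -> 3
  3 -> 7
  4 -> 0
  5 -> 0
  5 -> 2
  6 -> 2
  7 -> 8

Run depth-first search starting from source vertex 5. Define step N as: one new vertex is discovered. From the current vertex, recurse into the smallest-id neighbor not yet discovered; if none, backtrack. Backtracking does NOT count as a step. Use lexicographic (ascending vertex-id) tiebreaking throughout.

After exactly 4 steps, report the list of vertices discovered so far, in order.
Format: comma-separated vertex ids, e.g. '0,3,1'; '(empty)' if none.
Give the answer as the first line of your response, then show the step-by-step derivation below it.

5,0,1,3

step 1: discover 5; path=5; order=5
step 2: discover 0; path=5>0; order=5,0
step 3: discover 1; path=5>0>1; order=5,0,1
step 4: discover 3; path=5>0>1>3; order=5,0,1,3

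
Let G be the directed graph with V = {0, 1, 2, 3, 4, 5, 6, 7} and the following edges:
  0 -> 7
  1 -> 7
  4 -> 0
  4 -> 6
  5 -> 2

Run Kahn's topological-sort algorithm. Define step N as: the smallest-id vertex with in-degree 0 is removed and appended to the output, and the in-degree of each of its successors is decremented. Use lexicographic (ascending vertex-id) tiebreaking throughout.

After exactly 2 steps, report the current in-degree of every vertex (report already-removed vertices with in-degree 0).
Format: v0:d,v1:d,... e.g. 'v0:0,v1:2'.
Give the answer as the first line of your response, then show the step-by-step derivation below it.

v0:1,v1:0,v2:1,v3:0,v4:0,v5:0,v6:1,v7:1

step 1: output 1; order=[1]; indeg=(1,0,1,0,0,0,1,1)
step 2: output 3; order=[1,3]; indeg=(1,0,1,0,0,0,1,1)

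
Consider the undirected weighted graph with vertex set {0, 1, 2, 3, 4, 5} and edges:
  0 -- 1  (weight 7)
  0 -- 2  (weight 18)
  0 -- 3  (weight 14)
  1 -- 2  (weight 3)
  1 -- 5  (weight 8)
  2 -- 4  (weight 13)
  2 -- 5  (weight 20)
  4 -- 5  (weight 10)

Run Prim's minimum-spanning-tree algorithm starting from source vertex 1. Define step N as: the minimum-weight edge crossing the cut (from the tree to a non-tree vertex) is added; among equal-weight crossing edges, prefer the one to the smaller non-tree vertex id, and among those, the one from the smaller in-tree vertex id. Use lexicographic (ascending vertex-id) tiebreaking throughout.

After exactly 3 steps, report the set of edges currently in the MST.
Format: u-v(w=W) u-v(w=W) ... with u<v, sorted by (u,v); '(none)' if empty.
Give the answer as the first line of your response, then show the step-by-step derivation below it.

0-1(w=7) 1-2(w=3) 1-5(w=8)

step 1: add edge 1-2 (w=3); MST = {1-2(w=3)}
step 2: add edge 0-1 (w=7); MST = {0-1(w=7) 1-2(w=3)}
step 3: add edge 1-5 (w=8); MST = {0-1(w=7) 1-2(w=3) 1-5(w=8)}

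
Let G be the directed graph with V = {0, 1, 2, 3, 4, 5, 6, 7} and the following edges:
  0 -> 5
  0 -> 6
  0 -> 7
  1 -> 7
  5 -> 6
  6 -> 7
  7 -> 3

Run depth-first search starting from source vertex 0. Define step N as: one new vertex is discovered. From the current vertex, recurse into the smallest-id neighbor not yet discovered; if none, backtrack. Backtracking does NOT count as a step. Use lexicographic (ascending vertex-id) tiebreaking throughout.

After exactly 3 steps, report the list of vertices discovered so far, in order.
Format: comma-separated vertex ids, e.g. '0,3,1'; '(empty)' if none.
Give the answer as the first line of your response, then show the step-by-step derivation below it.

0,5,6

step 1: discover 0; path=0; order=0
step 2: discover 5; path=0>5; order=0,5
step 3: discover 6; path=0>5>6; order=0,5,6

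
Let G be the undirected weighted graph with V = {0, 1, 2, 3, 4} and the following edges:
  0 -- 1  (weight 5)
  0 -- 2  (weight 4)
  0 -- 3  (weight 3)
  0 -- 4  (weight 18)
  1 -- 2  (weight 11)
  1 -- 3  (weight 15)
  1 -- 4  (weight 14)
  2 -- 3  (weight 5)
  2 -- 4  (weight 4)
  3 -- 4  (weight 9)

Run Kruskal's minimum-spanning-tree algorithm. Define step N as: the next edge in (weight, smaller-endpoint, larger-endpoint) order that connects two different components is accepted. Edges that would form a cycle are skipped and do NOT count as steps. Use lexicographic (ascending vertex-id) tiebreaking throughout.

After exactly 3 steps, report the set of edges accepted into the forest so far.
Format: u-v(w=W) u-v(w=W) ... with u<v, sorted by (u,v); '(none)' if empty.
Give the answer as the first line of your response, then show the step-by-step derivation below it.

0-2(w=4) 0-3(w=3) 2-4(w=4)

step 1: add edge 0-3 (w=3); MST = {0-3(w=3)}
step 2: add edge 0-2 (w=4); MST = {0-2(w=4) 0-3(w=3)}
step 3: add edge 2-4 (w=4); MST = {0-2(w=4) 0-3(w=3) 2-4(w=4)}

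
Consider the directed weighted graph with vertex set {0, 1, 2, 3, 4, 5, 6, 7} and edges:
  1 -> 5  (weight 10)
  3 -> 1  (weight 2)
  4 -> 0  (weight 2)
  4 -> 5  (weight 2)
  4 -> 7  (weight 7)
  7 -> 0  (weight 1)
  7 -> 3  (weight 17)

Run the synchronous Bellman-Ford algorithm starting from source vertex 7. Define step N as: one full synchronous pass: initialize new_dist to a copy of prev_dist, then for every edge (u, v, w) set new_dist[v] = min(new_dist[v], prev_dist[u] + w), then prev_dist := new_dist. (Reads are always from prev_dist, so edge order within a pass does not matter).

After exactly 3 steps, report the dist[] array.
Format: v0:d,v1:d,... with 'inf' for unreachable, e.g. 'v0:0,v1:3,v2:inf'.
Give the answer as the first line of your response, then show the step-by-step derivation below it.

v0:1,v1:19,v2:inf,v3:17,v4:inf,v5:29,v6:inf,v7:0

step 1: dist = v0:1,v1:inf,v2:inf,v3:17,v4:inf,v5:inf,v6:inf,v7:0
step 2: dist = v0:1,v1:19,v2:inf,v3:17,v4:inf,v5:inf,v6:inf,v7:0
step 3: dist = v0:1,v1:19,v2:inf,v3:17,v4:inf,v5:29,v6:inf,v7:0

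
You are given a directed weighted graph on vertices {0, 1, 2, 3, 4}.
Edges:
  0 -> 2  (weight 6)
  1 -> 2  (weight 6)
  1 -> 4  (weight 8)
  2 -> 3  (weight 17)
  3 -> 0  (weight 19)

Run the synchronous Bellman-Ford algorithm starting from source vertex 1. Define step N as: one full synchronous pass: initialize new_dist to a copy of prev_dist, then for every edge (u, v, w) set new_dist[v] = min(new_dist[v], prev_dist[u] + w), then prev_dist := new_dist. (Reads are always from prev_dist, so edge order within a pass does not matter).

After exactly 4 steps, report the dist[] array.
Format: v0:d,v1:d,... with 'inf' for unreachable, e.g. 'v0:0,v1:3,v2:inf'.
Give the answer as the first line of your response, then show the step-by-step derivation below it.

v0:42,v1:0,v2:6,v3:23,v4:8

step 1: dist = v0:inf,v1:0,v2:6,v3:inf,v4:8
step 2: dist = v0:inf,v1:0,v2:6,v3:23,v4:8
step 3: dist = v0:42,v1:0,v2:6,v3:23,v4:8
step 4: dist = v0:42,v1:0,v2:6,v3:23,v4:8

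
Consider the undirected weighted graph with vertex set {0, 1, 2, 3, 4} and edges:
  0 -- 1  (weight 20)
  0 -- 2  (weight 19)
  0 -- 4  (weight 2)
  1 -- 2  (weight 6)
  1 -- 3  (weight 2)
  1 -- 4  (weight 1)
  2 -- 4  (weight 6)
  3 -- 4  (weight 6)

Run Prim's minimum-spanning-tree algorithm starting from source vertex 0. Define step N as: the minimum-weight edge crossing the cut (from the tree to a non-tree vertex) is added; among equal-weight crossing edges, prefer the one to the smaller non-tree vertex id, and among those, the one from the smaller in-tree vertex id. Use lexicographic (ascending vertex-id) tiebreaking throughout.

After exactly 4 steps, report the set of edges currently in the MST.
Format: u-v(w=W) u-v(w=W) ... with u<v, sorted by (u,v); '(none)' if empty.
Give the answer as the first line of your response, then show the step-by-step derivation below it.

0-4(w=2) 1-2(w=6) 1-3(w=2) 1-4(w=1)

step 1: add edge 0-4 (w=2); MST = {0-4(w=2)}
step 2: add edge 1-4 (w=1); MST = {0-4(w=2) 1-4(w=1)}
step 3: add edge 1-3 (w=2); MST = {0-4(w=2) 1-3(w=2) 1-4(w=1)}
step 4: add edge 1-2 (w=6); MST = {0-4(w=2) 1-2(w=6) 1-3(w=2) 1-4(w=1)}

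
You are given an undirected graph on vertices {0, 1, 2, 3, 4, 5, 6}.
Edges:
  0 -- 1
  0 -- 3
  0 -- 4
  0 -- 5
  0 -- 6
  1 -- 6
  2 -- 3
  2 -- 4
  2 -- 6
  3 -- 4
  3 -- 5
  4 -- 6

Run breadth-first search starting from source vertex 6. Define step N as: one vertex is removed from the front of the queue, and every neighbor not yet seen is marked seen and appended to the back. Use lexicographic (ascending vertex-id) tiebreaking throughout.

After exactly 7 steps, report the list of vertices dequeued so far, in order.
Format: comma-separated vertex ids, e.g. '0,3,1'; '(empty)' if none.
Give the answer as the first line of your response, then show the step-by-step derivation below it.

6,0,1,2,4,3,5

step 1: dequeue 6; queue=[0,1,2,4]; order=6
step 2: dequeue 0; queue=[1,2,4,3,5]; order=6,0
step 3: dequeue 1; queue=[2,4,3,5]; order=6,0,1
step 4: dequeue 2; queue=[4,3,5]; order=6,0,1,2
step 5: dequeue 4; queue=[3,5]; order=6,0,1,2,4
step 6: dequeue 3; queue=[5]; order=6,0,1,2,4,3
step 7: dequeue 5; queue=[(empty)]; order=6,0,1,2,4,3,5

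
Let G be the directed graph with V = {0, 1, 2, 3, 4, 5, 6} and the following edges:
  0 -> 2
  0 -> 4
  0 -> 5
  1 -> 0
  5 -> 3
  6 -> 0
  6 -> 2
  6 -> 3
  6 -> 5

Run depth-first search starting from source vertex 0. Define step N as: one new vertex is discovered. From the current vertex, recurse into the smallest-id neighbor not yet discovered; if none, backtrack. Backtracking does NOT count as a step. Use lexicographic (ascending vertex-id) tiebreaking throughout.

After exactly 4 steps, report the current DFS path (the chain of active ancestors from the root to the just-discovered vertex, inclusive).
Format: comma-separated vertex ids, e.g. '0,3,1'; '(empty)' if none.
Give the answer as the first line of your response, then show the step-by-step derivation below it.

0,5

step 1: discover 0; path=0; order=0
step 2: discover 2; path=0>2; order=0,2
step 3: discover 4; path=0>4; order=0,2,4
step 4: discover 5; path=0>5; order=0,2,4,5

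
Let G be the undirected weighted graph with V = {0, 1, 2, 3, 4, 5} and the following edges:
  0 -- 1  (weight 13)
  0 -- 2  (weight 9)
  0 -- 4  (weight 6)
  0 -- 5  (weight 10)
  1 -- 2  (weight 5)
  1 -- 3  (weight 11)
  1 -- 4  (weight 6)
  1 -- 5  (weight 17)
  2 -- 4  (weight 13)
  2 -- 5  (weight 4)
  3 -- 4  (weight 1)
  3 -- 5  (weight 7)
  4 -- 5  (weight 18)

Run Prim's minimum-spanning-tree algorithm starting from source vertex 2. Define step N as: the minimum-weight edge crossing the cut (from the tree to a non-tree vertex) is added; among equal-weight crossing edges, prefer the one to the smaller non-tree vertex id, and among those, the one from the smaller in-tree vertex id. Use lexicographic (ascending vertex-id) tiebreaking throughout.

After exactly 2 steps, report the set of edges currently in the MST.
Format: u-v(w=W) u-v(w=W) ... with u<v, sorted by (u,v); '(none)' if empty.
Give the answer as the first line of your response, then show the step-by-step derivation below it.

1-2(w=5) 2-5(w=4)

step 1: add edge 2-5 (w=4); MST = {2-5(w=4)}
step 2: add edge 1-2 (w=5); MST = {1-2(w=5) 2-5(w=4)}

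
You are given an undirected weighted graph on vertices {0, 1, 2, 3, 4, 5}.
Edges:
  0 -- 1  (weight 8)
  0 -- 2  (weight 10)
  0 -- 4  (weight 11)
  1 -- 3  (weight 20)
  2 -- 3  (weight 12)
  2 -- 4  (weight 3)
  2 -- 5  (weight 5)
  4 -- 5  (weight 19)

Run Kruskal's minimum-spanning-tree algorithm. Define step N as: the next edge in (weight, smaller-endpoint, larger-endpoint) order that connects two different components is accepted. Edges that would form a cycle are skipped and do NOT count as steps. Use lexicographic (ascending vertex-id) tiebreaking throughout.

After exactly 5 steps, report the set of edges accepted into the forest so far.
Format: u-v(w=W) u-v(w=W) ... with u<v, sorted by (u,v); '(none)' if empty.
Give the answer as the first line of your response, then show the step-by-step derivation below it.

0-1(w=8) 0-2(w=10) 2-3(w=12) 2-4(w=3) 2-5(w=5)

step 1: add edge 2-4 (w=3); MST = {2-4(w=3)}
step 2: add edge 2-5 (w=5); MST = {2-4(w=3) 2-5(w=5)}
step 3: add edge 0-1 (w=8); MST = {0-1(w=8) 2-4(w=3) 2-5(w=5)}
step 4: add edge 0-2 (w=10); MST = {0-1(w=8) 0-2(w=10) 2-4(w=3) 2-5(w=5)}
step 5: add edge 2-3 (w=12); MST = {0-1(w=8) 0-2(w=10) 2-3(w=12) 2-4(w=3) 2-5(w=5)}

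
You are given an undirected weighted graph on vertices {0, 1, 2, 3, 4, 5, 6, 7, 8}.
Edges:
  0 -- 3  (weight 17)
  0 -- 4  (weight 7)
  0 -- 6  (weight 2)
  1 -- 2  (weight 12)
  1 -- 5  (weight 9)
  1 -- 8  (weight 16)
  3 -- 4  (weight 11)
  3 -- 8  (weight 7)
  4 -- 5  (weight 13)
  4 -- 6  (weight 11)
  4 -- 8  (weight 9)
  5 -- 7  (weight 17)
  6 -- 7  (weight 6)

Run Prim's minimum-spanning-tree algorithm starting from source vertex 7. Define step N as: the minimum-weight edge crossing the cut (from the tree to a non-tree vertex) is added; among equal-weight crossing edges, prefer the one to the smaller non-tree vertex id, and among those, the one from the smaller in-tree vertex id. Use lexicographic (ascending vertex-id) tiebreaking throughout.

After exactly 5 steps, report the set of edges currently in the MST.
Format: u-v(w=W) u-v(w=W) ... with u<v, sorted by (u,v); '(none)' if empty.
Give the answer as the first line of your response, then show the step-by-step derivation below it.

0-4(w=7) 0-6(w=2) 3-8(w=7) 4-8(w=9) 6-7(w=6)

step 1: add edge 6-7 (w=6); MST = {6-7(w=6)}
step 2: add edge 0-6 (w=2); MST = {0-6(w=2) 6-7(w=6)}
step 3: add edge 0-4 (w=7); MST = {0-4(w=7) 0-6(w=2) 6-7(w=6)}
step 4: add edge 4-8 (w=9); MST = {0-4(w=7) 0-6(w=2) 4-8(w=9) 6-7(w=6)}
step 5: add edge 3-8 (w=7); MST = {0-4(w=7) 0-6(w=2) 3-8(w=7) 4-8(w=9) 6-7(w=6)}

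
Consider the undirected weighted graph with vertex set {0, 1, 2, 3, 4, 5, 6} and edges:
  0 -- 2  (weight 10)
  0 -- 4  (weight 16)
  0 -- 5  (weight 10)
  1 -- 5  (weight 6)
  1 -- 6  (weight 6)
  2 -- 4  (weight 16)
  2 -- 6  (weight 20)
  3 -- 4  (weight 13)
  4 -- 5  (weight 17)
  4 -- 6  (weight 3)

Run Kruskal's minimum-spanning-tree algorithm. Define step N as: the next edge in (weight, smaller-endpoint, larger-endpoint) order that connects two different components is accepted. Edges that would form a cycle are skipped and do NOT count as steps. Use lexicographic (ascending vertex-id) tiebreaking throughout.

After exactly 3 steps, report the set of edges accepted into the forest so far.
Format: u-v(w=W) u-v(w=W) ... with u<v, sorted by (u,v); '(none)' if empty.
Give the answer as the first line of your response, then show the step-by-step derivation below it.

1-5(w=6) 1-6(w=6) 4-6(w=3)

step 1: add edge 4-6 (w=3); MST = {4-6(w=3)}
step 2: add edge 1-5 (w=6); MST = {1-5(w=6) 4-6(w=3)}
step 3: add edge 1-6 (w=6); MST = {1-5(w=6) 1-6(w=6) 4-6(w=3)}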